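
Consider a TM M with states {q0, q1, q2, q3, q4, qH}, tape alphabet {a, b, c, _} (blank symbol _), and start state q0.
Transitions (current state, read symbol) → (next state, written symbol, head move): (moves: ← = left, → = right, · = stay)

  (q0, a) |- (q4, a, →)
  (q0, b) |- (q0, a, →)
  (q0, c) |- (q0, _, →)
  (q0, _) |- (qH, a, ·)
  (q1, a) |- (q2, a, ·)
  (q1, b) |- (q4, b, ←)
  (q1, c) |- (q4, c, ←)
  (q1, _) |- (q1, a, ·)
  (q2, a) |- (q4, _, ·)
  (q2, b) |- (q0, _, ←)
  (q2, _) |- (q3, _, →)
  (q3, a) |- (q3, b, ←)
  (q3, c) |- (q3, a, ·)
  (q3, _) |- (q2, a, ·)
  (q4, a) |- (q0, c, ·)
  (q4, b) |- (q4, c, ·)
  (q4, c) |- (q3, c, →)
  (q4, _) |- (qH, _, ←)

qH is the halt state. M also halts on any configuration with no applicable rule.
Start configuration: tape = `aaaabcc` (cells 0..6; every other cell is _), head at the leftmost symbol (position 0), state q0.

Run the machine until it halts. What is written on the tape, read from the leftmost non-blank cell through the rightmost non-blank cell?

a_a_a__a

q0 | [a]aaabcc_   read a → write a, move →, go to q4
q4 | a[a]aabcc_   read a → write c, move ·, go to q0
q0 | a[c]aabcc_   read c → write _, move →, go to q0
q0 | a_[a]abcc_   read a → write a, move →, go to q4
q4 | a_a[a]bcc_   read a → write c, move ·, go to q0
q0 | a_a[c]bcc_   read c → write _, move →, go to q0
q0 | a_a_[b]cc_   read b → write a, move →, go to q0
q0 | a_a_a[c]c_   read c → write _, move →, go to q0
q0 | a_a_a_[c]_   read c → write _, move →, go to q0
q0 | a_a_a__[_]   read _ → write a, move ·, go to qH
qH | a_a_a__[a]
The non-blank tape span at halt is a_a_a__a.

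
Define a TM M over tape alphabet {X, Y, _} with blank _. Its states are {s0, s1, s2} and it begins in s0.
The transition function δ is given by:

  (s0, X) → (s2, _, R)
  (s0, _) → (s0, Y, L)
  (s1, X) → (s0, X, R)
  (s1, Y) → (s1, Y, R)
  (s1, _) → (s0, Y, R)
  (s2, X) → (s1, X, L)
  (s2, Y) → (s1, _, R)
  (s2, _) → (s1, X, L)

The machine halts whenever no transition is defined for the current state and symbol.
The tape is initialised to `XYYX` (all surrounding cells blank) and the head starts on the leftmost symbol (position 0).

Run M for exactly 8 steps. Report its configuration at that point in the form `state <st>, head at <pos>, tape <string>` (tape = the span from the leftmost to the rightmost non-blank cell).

s0 | [X]YYX___   read X → write _, move R, go to s2
s2 | _[Y]YX___   read Y → write _, move R, go to s1
s1 | __[Y]X___   read Y → write Y, move R, go to s1
s1 | __Y[X]___   read X → write X, move R, go to s0
s0 | __YX[_]__   read _ → write Y, move L, go to s0
s0 | __Y[X]Y__   read X → write _, move R, go to s2
s2 | __Y_[Y]__   read Y → write _, move R, go to s1
s1 | __Y__[_]_   read _ → write Y, move R, go to s0
s0 | __Y__Y[_]
After 8 steps: state s0, head at 6, tape Y__Y.

state s0, head at 6, tape Y__Y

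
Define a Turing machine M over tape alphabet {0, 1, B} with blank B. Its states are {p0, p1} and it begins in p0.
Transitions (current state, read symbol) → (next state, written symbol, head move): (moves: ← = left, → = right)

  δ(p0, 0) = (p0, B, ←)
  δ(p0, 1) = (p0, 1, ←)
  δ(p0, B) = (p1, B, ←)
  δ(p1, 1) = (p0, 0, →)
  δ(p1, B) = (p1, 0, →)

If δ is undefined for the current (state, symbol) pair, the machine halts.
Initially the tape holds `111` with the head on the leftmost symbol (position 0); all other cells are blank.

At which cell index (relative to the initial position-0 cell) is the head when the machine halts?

state=p0 head=0 tape=BBBBBB[1]11B   (p0,1)→(p0,1,←)
state=p0 head=-1 tape=BBBBB[B]111B   (p0,B)→(p1,B,←)
state=p1 head=-2 tape=BBBB[B]B111B   (p1,B)→(p1,0,→)
state=p1 head=-1 tape=BBBB0[B]111B   (p1,B)→(p1,0,→)
state=p1 head=0 tape=BBBB00[1]11B   (p1,1)→(p0,0,→)
state=p0 head=1 tape=BBBB000[1]1B   (p0,1)→(p0,1,←)
state=p0 head=0 tape=BBBB00[0]11B   (p0,0)→(p0,B,←)
state=p0 head=-1 tape=BBBB0[0]B11B   (p0,0)→(p0,B,←)
state=p0 head=-2 tape=BBBB[0]BB11B   (p0,0)→(p0,B,←)
state=p0 head=-3 tape=BBB[B]BBB11B   (p0,B)→(p1,B,←)
state=p1 head=-4 tape=BB[B]BBBB11B   (p1,B)→(p1,0,→)
state=p1 head=-3 tape=BB0[B]BBB11B   (p1,B)→(p1,0,→)
state=p1 head=-2 tape=BB00[B]BB11B   (p1,B)→(p1,0,→)
state=p1 head=-1 tape=BB000[B]B11B   (p1,B)→(p1,0,→)
state=p1 head=0 tape=BB0000[B]11B   (p1,B)→(p1,0,→)
state=p1 head=1 tape=BB00000[1]1B   (p1,1)→(p0,0,→)
state=p0 head=2 tape=BB000000[1]B   (p0,1)→(p0,1,←)
state=p0 head=1 tape=BB00000[0]1B   (p0,0)→(p0,B,←)
state=p0 head=0 tape=BB0000[0]B1B   (p0,0)→(p0,B,←)
state=p0 head=-1 tape=BB000[0]BB1B   (p0,0)→(p0,B,←)
state=p0 head=-2 tape=BB00[0]BBB1B   (p0,0)→(p0,B,←)
state=p0 head=-3 tape=BB0[0]BBBB1B   (p0,0)→(p0,B,←)
state=p0 head=-4 tape=BB[0]BBBBB1B   (p0,0)→(p0,B,←)
state=p0 head=-5 tape=B[B]BBBBBB1B   (p0,B)→(p1,B,←)
state=p1 head=-6 tape=[B]BBBBBBB1B   (p1,B)→(p1,0,→)
state=p1 head=-5 tape=0[B]BBBBBB1B   (p1,B)→(p1,0,→)
state=p1 head=-4 tape=00[B]BBBBB1B   (p1,B)→(p1,0,→)
state=p1 head=-3 tape=000[B]BBBB1B   (p1,B)→(p1,0,→)
state=p1 head=-2 tape=0000[B]BBB1B   (p1,B)→(p1,0,→)
state=p1 head=-1 tape=00000[B]BB1B   (p1,B)→(p1,0,→)
state=p1 head=0 tape=000000[B]B1B   (p1,B)→(p1,0,→)
state=p1 head=1 tape=0000000[B]1B   (p1,B)→(p1,0,→)
state=p1 head=2 tape=00000000[1]B   (p1,1)→(p0,0,→)
state=p0 head=3 tape=000000000[B]   (p0,B)→(p1,B,←)
state=p1 head=2 tape=00000000[0]B
At halt the head is at cell 2.

2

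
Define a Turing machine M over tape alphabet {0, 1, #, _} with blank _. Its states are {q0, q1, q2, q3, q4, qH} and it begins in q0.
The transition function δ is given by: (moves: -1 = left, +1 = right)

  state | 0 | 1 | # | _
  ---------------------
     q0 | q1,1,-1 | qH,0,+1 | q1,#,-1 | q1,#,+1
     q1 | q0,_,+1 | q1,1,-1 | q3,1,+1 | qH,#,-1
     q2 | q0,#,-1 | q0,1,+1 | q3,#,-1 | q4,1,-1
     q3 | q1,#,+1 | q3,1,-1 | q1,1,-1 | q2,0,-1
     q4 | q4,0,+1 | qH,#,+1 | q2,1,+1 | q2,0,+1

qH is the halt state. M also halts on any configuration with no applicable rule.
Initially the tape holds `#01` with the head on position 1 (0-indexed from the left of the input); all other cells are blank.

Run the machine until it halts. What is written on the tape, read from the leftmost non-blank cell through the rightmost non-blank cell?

q0 | ___#[0]1   read 0 → write 1, move -1, go to q1
q1 | ___[#]11   read # → write 1, move +1, go to q3
q3 | ___1[1]1   read 1 → write 1, move -1, go to q3
q3 | ___[1]11   read 1 → write 1, move -1, go to q3
q3 | __[_]111   read _ → write 0, move -1, go to q2
q2 | _[_]0111   read _ → write 1, move -1, go to q4
q4 | [_]10111   read _ → write 0, move +1, go to q2
q2 | 0[1]0111   read 1 → write 1, move +1, go to q0
q0 | 01[0]111   read 0 → write 1, move -1, go to q1
q1 | 0[1]1111   read 1 → write 1, move -1, go to q1
q1 | [0]11111   read 0 → write _, move +1, go to q0
q0 | _[1]1111   read 1 → write 0, move +1, go to qH
qH | _0[1]111
The non-blank tape span at halt is 01111.

01111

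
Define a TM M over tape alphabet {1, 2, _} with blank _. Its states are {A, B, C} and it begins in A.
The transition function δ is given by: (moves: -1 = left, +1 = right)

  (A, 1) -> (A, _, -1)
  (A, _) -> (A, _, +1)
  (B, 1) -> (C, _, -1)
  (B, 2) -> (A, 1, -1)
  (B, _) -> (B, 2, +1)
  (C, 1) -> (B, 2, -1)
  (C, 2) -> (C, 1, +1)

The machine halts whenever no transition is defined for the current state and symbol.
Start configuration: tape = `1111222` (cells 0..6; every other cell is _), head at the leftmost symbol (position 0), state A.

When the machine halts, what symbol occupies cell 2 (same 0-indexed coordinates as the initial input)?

_

A | _[1]111222   read 1 → write _, move -1, go to A
A | [_]_111222   read _ → write _, move +1, go to A
A | _[_]111222   read _ → write _, move +1, go to A
A | __[1]11222   read 1 → write _, move -1, go to A
A | _[_]_11222   read _ → write _, move +1, go to A
A | __[_]11222   read _ → write _, move +1, go to A
A | ___[1]1222   read 1 → write _, move -1, go to A
A | __[_]_1222   read _ → write _, move +1, go to A
A | ___[_]1222   read _ → write _, move +1, go to A
A | ____[1]222   read 1 → write _, move -1, go to A
A | ___[_]_222   read _ → write _, move +1, go to A
A | ____[_]222   read _ → write _, move +1, go to A
A | _____[2]22
Cell 2 holds _ when M halts.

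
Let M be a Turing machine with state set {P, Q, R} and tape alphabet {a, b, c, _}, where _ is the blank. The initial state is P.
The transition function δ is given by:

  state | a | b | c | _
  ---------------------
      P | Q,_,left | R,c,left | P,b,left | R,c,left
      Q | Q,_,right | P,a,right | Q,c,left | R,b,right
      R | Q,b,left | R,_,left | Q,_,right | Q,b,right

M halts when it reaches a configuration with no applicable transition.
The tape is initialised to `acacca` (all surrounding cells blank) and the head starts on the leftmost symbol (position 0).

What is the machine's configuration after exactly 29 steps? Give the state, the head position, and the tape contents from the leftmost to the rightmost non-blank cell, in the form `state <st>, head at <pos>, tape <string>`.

state R, head at -5, tape ccbbacca

P | _____[a]cacca   read a → write _, move left, go to Q
Q | ____[_]_cacca   read _ → write b, move right, go to R
R | ____b[_]cacca   read _ → write b, move right, go to Q
Q | ____bb[c]acca   read c → write c, move left, go to Q
Q | ____b[b]cacca   read b → write a, move right, go to P
P | ____ba[c]acca   read c → write b, move left, go to P
P | ____b[a]bacca   read a → write _, move left, go to Q
Q | ____[b]_bacca   read b → write a, move right, go to P
P | ____a[_]bacca   read _ → write c, move left, go to R
R | ____[a]cbacca   read a → write b, move left, go to Q
Q | ___[_]bcbacca   read _ → write b, move right, go to R
R | ___b[b]cbacca   read b → write _, move left, go to R
R | ___[b]_cbacca   read b → write _, move left, go to R
R | __[_]__cbacca   read _ → write b, move right, go to Q
Q | __b[_]_cbacca   read _ → write b, move right, go to R
R | __bb[_]cbacca   read _ → write b, move right, go to Q
Q | __bbb[c]bacca   read c → write c, move left, go to Q
Q | __bb[b]cbacca   read b → write a, move right, go to P
P | __bba[c]bacca   read c → write b, move left, go to P
P | __bb[a]bbacca   read a → write _, move left, go to Q
Q | __b[b]_bbacca   read b → write a, move right, go to P
P | __ba[_]bbacca   read _ → write c, move left, go to R
R | __b[a]cbbacca   read a → write b, move left, go to Q
Q | __[b]bcbbacca   read b → write a, move right, go to P
P | __a[b]cbbacca   read b → write c, move left, go to R
R | __[a]ccbbacca   read a → write b, move left, go to Q
Q | _[_]bccbbacca   read _ → write b, move right, go to R
R | _b[b]ccbbacca   read b → write _, move left, go to R
R | _[b]_ccbbacca   read b → write _, move left, go to R
R | [_]__ccbbacca
After 29 steps: state R, head at -5, tape ccbbacca.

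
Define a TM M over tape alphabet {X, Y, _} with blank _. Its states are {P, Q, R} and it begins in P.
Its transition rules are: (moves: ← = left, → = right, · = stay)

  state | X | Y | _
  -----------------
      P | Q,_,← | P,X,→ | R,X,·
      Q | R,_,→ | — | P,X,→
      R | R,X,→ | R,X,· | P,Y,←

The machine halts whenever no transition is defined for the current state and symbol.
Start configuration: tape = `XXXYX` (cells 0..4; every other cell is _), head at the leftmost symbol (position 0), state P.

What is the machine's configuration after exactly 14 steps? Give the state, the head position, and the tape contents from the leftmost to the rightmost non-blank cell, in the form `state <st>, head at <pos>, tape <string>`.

P | _[X]XXYX_   read X → write _, move ←, go to Q
Q | [_]_XXYX_   read _ → write X, move →, go to P
P | X[_]XXYX_   read _ → write X, move ·, go to R
R | X[X]XXYX_   read X → write X, move →, go to R
R | XX[X]XYX_   read X → write X, move →, go to R
R | XXX[X]YX_   read X → write X, move →, go to R
R | XXXX[Y]X_   read Y → write X, move ·, go to R
R | XXXX[X]X_   read X → write X, move →, go to R
R | XXXXX[X]_   read X → write X, move →, go to R
R | XXXXXX[_]   read _ → write Y, move ←, go to P
P | XXXXX[X]Y   read X → write _, move ←, go to Q
Q | XXXX[X]_Y   read X → write _, move →, go to R
R | XXXX_[_]Y   read _ → write Y, move ←, go to P
P | XXXX[_]YY   read _ → write X, move ·, go to R
R | XXXX[X]YY
After 14 steps: state R, head at 3, tape XXXXXYY.

state R, head at 3, tape XXXXXYY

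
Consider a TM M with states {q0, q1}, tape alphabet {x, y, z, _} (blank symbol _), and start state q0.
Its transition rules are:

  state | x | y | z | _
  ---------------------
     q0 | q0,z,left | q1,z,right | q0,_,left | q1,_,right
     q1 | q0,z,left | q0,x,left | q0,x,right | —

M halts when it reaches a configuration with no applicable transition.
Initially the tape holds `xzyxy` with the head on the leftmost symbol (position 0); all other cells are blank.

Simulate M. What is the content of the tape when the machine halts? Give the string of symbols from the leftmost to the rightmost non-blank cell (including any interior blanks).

x_x_x

state=q0 head=0 tape=_[x]zyxy__   (q0,x)→(q0,z,left)
state=q0 head=-1 tape=[_]zzyxy__   (q0,_)→(q1,_,right)
state=q1 head=0 tape=_[z]zyxy__   (q1,z)→(q0,x,right)
state=q0 head=1 tape=_x[z]yxy__   (q0,z)→(q0,_,left)
state=q0 head=0 tape=_[x]_yxy__   (q0,x)→(q0,z,left)
state=q0 head=-1 tape=[_]z_yxy__   (q0,_)→(q1,_,right)
state=q1 head=0 tape=_[z]_yxy__   (q1,z)→(q0,x,right)
state=q0 head=1 tape=_x[_]yxy__   (q0,_)→(q1,_,right)
state=q1 head=2 tape=_x_[y]xy__   (q1,y)→(q0,x,left)
state=q0 head=1 tape=_x[_]xxy__   (q0,_)→(q1,_,right)
state=q1 head=2 tape=_x_[x]xy__   (q1,x)→(q0,z,left)
state=q0 head=1 tape=_x[_]zxy__   (q0,_)→(q1,_,right)
state=q1 head=2 tape=_x_[z]xy__   (q1,z)→(q0,x,right)
state=q0 head=3 tape=_x_x[x]y__   (q0,x)→(q0,z,left)
state=q0 head=2 tape=_x_[x]zy__   (q0,x)→(q0,z,left)
state=q0 head=1 tape=_x[_]zzy__   (q0,_)→(q1,_,right)
state=q1 head=2 tape=_x_[z]zy__   (q1,z)→(q0,x,right)
state=q0 head=3 tape=_x_x[z]y__   (q0,z)→(q0,_,left)
state=q0 head=2 tape=_x_[x]_y__   (q0,x)→(q0,z,left)
state=q0 head=1 tape=_x[_]z_y__   (q0,_)→(q1,_,right)
state=q1 head=2 tape=_x_[z]_y__   (q1,z)→(q0,x,right)
state=q0 head=3 tape=_x_x[_]y__   (q0,_)→(q1,_,right)
state=q1 head=4 tape=_x_x_[y]__   (q1,y)→(q0,x,left)
state=q0 head=3 tape=_x_x[_]x__   (q0,_)→(q1,_,right)
state=q1 head=4 tape=_x_x_[x]__   (q1,x)→(q0,z,left)
state=q0 head=3 tape=_x_x[_]z__   (q0,_)→(q1,_,right)
state=q1 head=4 tape=_x_x_[z]__   (q1,z)→(q0,x,right)
state=q0 head=5 tape=_x_x_x[_]_   (q0,_)→(q1,_,right)
state=q1 head=6 tape=_x_x_x_[_]
The non-blank tape span at halt is x_x_x.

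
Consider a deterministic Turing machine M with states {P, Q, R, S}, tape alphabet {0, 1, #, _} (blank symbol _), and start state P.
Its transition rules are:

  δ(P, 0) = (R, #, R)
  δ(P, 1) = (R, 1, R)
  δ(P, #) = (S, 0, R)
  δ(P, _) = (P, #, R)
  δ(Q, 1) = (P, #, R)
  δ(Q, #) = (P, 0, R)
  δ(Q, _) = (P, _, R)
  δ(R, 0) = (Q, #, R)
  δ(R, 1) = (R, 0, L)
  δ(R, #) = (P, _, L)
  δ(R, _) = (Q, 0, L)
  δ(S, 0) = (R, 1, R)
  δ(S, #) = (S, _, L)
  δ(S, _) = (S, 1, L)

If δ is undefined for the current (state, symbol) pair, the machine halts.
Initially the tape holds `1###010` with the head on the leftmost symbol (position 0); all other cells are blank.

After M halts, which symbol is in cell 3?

P | _[1]###010   read 1 → write 1, move R, go to R
R | _1[#]##010   read # → write _, move L, go to P
P | _[1]_##010   read 1 → write 1, move R, go to R
R | _1[_]##010   read _ → write 0, move L, go to Q
Q | _[1]0##010   read 1 → write #, move R, go to P
P | _#[0]##010   read 0 → write #, move R, go to R
R | _##[#]#010   read # → write _, move L, go to P
P | _#[#]_#010   read # → write 0, move R, go to S
S | _#0[_]#010   read _ → write 1, move L, go to S
S | _#[0]1#010   read 0 → write 1, move R, go to R
R | _#1[1]#010   read 1 → write 0, move L, go to R
R | _#[1]0#010   read 1 → write 0, move L, go to R
R | _[#]00#010   read # → write _, move L, go to P
P | [_]_00#010   read _ → write #, move R, go to P
P | #[_]00#010   read _ → write #, move R, go to P
P | ##[0]0#010   read 0 → write #, move R, go to R
R | ###[0]#010   read 0 → write #, move R, go to Q
Q | ####[#]010   read # → write 0, move R, go to P
P | ####0[0]10   read 0 → write #, move R, go to R
R | ####0#[1]0   read 1 → write 0, move L, go to R
R | ####0[#]00   read # → write _, move L, go to P
P | ####[0]_00   read 0 → write #, move R, go to R
R | #####[_]00   read _ → write 0, move L, go to Q
Q | ####[#]000   read # → write 0, move R, go to P
P | ####0[0]00   read 0 → write #, move R, go to R
R | ####0#[0]0   read 0 → write #, move R, go to Q
Q | ####0##[0]
Cell 3 holds 0 when M halts.

0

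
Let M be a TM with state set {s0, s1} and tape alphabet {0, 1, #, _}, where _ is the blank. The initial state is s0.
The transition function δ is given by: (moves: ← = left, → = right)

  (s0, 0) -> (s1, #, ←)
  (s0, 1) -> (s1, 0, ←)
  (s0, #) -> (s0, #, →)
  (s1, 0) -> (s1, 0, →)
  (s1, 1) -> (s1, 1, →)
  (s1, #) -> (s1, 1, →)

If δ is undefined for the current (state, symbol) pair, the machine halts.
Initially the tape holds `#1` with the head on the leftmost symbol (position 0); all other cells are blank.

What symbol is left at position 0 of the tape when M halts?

1

s0 | [#]1_   read # → write #, move →, go to s0
s0 | #[1]_   read 1 → write 0, move ←, go to s1
s1 | [#]0_   read # → write 1, move →, go to s1
s1 | 1[0]_   read 0 → write 0, move →, go to s1
s1 | 10[_]
Cell 0 holds 1 when M halts.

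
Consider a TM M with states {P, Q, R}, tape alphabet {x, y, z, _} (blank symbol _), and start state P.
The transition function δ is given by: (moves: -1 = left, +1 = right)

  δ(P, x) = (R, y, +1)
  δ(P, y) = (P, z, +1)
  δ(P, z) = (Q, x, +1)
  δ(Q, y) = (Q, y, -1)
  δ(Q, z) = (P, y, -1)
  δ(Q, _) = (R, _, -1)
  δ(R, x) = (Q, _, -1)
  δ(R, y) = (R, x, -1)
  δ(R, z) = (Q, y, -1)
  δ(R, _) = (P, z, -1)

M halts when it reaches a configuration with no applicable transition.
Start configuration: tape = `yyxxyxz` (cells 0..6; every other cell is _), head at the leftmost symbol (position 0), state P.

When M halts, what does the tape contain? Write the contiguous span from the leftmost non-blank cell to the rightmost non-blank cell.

P | [y]yxxyxz   read y → write z, move +1, go to P
P | z[y]xxyxz   read y → write z, move +1, go to P
P | zz[x]xyxz   read x → write y, move +1, go to R
R | zzy[x]yxz   read x → write _, move -1, go to Q
Q | zz[y]_yxz   read y → write y, move -1, go to Q
Q | z[z]y_yxz   read z → write y, move -1, go to P
P | [z]yy_yxz   read z → write x, move +1, go to Q
Q | x[y]y_yxz   read y → write y, move -1, go to Q
Q | [x]yy_yxz
The non-blank tape span at halt is xyy_yxz.

xyy_yxz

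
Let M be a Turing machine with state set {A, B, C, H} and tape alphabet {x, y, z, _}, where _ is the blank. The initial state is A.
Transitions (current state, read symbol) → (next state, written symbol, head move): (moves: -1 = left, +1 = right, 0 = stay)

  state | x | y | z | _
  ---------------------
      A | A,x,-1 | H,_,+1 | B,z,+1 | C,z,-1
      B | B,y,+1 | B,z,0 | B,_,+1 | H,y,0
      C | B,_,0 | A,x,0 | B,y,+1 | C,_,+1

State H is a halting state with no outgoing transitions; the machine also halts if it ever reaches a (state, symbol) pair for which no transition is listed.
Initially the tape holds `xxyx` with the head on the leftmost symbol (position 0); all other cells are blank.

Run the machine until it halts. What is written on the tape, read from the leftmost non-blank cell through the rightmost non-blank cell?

A | __[x]xyx_   read x → write x, move -1, go to A
A | _[_]xxyx_   read _ → write z, move -1, go to C
C | [_]zxxyx_   read _ → write _, move +1, go to C
C | _[z]xxyx_   read z → write y, move +1, go to B
B | _y[x]xyx_   read x → write y, move +1, go to B
B | _yy[x]yx_   read x → write y, move +1, go to B
B | _yyy[y]x_   read y → write z, move 0, go to B
B | _yyy[z]x_   read z → write _, move +1, go to B
B | _yyy_[x]_   read x → write y, move +1, go to B
B | _yyy_y[_]   read _ → write y, move 0, go to H
H | _yyy_y[y]
The non-blank tape span at halt is yyy_yy.

yyy_yy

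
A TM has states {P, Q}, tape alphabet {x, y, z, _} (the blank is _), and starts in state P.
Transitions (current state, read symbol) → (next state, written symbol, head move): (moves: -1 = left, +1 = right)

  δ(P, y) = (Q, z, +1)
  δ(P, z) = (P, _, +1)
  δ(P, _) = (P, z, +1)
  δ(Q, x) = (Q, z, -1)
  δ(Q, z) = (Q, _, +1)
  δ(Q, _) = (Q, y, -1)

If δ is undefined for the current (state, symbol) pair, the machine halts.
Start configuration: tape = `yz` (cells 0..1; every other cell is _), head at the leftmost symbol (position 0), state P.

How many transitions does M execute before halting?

5

state=P head=0 tape=[y]z_   (P,y)→(Q,z,+1)
state=Q head=1 tape=z[z]_   (Q,z)→(Q,_,+1)
state=Q head=2 tape=z_[_]   (Q,_)→(Q,y,-1)
state=Q head=1 tape=z[_]y   (Q,_)→(Q,y,-1)
state=Q head=0 tape=[z]yy   (Q,z)→(Q,_,+1)
state=Q head=1 tape=_[y]y
M halts after 5 transitions.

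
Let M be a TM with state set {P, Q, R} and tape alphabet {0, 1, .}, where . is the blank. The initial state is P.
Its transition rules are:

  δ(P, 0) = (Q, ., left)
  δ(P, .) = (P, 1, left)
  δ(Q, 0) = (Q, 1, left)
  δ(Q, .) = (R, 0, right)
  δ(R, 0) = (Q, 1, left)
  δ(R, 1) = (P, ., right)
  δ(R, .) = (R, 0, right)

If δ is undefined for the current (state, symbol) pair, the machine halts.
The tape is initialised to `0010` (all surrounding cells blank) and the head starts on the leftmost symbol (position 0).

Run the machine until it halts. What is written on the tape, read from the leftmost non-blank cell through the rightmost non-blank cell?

0.1110

P | ..[0]010   read 0 → write ., move left, go to Q
Q | .[.].010   read . → write 0, move right, go to R
R | .0[.]010   read . → write 0, move right, go to R
R | .00[0]10   read 0 → write 1, move left, go to Q
Q | .0[0]110   read 0 → write 1, move left, go to Q
Q | .[0]1110   read 0 → write 1, move left, go to Q
Q | [.]11110   read . → write 0, move right, go to R
R | 0[1]1110   read 1 → write ., move right, go to P
P | 0.[1]110
The non-blank tape span at halt is 0.1110.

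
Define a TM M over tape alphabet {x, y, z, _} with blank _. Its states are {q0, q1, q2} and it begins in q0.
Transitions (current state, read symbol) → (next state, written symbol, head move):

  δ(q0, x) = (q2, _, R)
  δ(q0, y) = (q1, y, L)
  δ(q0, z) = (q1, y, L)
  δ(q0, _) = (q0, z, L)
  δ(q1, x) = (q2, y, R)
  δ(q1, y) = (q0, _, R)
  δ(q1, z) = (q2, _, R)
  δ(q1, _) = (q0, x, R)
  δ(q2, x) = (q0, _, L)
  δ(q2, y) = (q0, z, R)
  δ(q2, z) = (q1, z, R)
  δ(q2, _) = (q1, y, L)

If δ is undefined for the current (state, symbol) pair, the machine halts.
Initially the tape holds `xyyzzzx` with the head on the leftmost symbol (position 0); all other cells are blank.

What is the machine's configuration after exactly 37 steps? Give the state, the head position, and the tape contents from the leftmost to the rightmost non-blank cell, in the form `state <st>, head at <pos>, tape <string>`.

state=q0 head=0 tape=[x]yyzzzx___   (q0,x)→(q2,_,R)
state=q2 head=1 tape=_[y]yzzzx___   (q2,y)→(q0,z,R)
state=q0 head=2 tape=_z[y]zzzx___   (q0,y)→(q1,y,L)
state=q1 head=1 tape=_[z]yzzzx___   (q1,z)→(q2,_,R)
state=q2 head=2 tape=__[y]zzzx___   (q2,y)→(q0,z,R)
state=q0 head=3 tape=__z[z]zzx___   (q0,z)→(q1,y,L)
state=q1 head=2 tape=__[z]yzzx___   (q1,z)→(q2,_,R)
state=q2 head=3 tape=___[y]zzx___   (q2,y)→(q0,z,R)
state=q0 head=4 tape=___z[z]zx___   (q0,z)→(q1,y,L)
state=q1 head=3 tape=___[z]yzx___   (q1,z)→(q2,_,R)
state=q2 head=4 tape=____[y]zx___   (q2,y)→(q0,z,R)
state=q0 head=5 tape=____z[z]x___   (q0,z)→(q1,y,L)
state=q1 head=4 tape=____[z]yx___   (q1,z)→(q2,_,R)
state=q2 head=5 tape=_____[y]x___   (q2,y)→(q0,z,R)
state=q0 head=6 tape=_____z[x]___   (q0,x)→(q2,_,R)
state=q2 head=7 tape=_____z_[_]__   (q2,_)→(q1,y,L)
state=q1 head=6 tape=_____z[_]y__   (q1,_)→(q0,x,R)
state=q0 head=7 tape=_____zx[y]__   (q0,y)→(q1,y,L)
state=q1 head=6 tape=_____z[x]y__   (q1,x)→(q2,y,R)
state=q2 head=7 tape=_____zy[y]__   (q2,y)→(q0,z,R)
state=q0 head=8 tape=_____zyz[_]_   (q0,_)→(q0,z,L)
state=q0 head=7 tape=_____zy[z]z_   (q0,z)→(q1,y,L)
state=q1 head=6 tape=_____z[y]yz_   (q1,y)→(q0,_,R)
state=q0 head=7 tape=_____z_[y]z_   (q0,y)→(q1,y,L)
state=q1 head=6 tape=_____z[_]yz_   (q1,_)→(q0,x,R)
state=q0 head=7 tape=_____zx[y]z_   (q0,y)→(q1,y,L)
state=q1 head=6 tape=_____z[x]yz_   (q1,x)→(q2,y,R)
state=q2 head=7 tape=_____zy[y]z_   (q2,y)→(q0,z,R)
state=q0 head=8 tape=_____zyz[z]_   (q0,z)→(q1,y,L)
state=q1 head=7 tape=_____zy[z]y_   (q1,z)→(q2,_,R)
state=q2 head=8 tape=_____zy_[y]_   (q2,y)→(q0,z,R)
state=q0 head=9 tape=_____zy_z[_]   (q0,_)→(q0,z,L)
state=q0 head=8 tape=_____zy_[z]z   (q0,z)→(q1,y,L)
state=q1 head=7 tape=_____zy[_]yz   (q1,_)→(q0,x,R)
state=q0 head=8 tape=_____zyx[y]z   (q0,y)→(q1,y,L)
state=q1 head=7 tape=_____zy[x]yz   (q1,x)→(q2,y,R)
state=q2 head=8 tape=_____zyy[y]z   (q2,y)→(q0,z,R)
state=q0 head=9 tape=_____zyyz[z]
After 37 steps: state q0, head at 9, tape zyyzz.

state q0, head at 9, tape zyyzz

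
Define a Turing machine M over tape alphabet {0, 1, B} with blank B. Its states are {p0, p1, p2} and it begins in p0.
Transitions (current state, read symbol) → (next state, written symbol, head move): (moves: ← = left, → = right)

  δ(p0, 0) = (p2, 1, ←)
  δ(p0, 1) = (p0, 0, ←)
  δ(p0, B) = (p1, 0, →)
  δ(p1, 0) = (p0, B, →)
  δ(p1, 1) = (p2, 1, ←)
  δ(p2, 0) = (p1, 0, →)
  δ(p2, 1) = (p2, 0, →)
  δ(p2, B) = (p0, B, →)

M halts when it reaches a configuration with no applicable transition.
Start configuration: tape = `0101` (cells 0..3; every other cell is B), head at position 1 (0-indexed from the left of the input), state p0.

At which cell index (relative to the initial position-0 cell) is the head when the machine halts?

5

p0 | B0[1]01BB   read 1 → write 0, move ←, go to p0
p0 | B[0]001BB   read 0 → write 1, move ←, go to p2
p2 | [B]1001BB   read B → write B, move →, go to p0
p0 | B[1]001BB   read 1 → write 0, move ←, go to p0
p0 | [B]0001BB   read B → write 0, move →, go to p1
p1 | 0[0]001BB   read 0 → write B, move →, go to p0
p0 | 0B[0]01BB   read 0 → write 1, move ←, go to p2
p2 | 0[B]101BB   read B → write B, move →, go to p0
p0 | 0B[1]01BB   read 1 → write 0, move ←, go to p0
p0 | 0[B]001BB   read B → write 0, move →, go to p1
p1 | 00[0]01BB   read 0 → write B, move →, go to p0
p0 | 00B[0]1BB   read 0 → write 1, move ←, go to p2
p2 | 00[B]11BB   read B → write B, move →, go to p0
p0 | 00B[1]1BB   read 1 → write 0, move ←, go to p0
p0 | 00[B]01BB   read B → write 0, move →, go to p1
p1 | 000[0]1BB   read 0 → write B, move →, go to p0
p0 | 000B[1]BB   read 1 → write 0, move ←, go to p0
p0 | 000[B]0BB   read B → write 0, move →, go to p1
p1 | 0000[0]BB   read 0 → write B, move →, go to p0
p0 | 0000B[B]B   read B → write 0, move →, go to p1
p1 | 0000B0[B]
At halt the head is at cell 5.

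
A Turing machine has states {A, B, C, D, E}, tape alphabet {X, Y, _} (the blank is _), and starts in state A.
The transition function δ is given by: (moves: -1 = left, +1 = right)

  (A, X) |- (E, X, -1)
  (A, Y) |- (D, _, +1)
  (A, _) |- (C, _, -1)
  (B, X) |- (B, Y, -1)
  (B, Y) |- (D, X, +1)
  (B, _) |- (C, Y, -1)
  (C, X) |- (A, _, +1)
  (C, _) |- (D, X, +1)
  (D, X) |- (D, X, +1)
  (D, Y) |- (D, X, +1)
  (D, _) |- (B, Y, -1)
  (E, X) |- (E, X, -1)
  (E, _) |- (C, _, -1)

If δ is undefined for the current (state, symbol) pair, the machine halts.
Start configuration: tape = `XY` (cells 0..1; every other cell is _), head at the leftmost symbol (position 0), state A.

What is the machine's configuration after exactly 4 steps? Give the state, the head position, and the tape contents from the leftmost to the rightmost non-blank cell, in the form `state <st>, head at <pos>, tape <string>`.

state=A head=0 tape=__[X]Y   (A,X)→(E,X,-1)
state=E head=-1 tape=_[_]XY   (E,_)→(C,_,-1)
state=C head=-2 tape=[_]_XY   (C,_)→(D,X,+1)
state=D head=-1 tape=X[_]XY   (D,_)→(B,Y,-1)
state=B head=-2 tape=[X]YXY
After 4 steps: state B, head at -2, tape XYXY.

state B, head at -2, tape XYXY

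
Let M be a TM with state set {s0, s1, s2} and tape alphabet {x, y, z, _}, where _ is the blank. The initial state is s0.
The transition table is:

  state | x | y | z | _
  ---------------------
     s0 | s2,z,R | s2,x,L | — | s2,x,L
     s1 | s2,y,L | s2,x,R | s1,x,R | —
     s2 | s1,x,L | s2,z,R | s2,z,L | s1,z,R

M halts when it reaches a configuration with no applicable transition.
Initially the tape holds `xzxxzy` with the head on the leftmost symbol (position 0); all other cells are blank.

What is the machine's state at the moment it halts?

state=s0 head=0 tape=___[x]zxxzy   (s0,x)→(s2,z,R)
state=s2 head=1 tape=___z[z]xxzy   (s2,z)→(s2,z,L)
state=s2 head=0 tape=___[z]zxxzy   (s2,z)→(s2,z,L)
state=s2 head=-1 tape=__[_]zzxxzy   (s2,_)→(s1,z,R)
state=s1 head=0 tape=__z[z]zxxzy   (s1,z)→(s1,x,R)
state=s1 head=1 tape=__zx[z]xxzy   (s1,z)→(s1,x,R)
state=s1 head=2 tape=__zxx[x]xzy   (s1,x)→(s2,y,L)
state=s2 head=1 tape=__zx[x]yxzy   (s2,x)→(s1,x,L)
state=s1 head=0 tape=__z[x]xyxzy   (s1,x)→(s2,y,L)
state=s2 head=-1 tape=__[z]yxyxzy   (s2,z)→(s2,z,L)
state=s2 head=-2 tape=_[_]zyxyxzy   (s2,_)→(s1,z,R)
state=s1 head=-1 tape=_z[z]yxyxzy   (s1,z)→(s1,x,R)
state=s1 head=0 tape=_zx[y]xyxzy   (s1,y)→(s2,x,R)
state=s2 head=1 tape=_zxx[x]yxzy   (s2,x)→(s1,x,L)
state=s1 head=0 tape=_zx[x]xyxzy   (s1,x)→(s2,y,L)
state=s2 head=-1 tape=_z[x]yxyxzy   (s2,x)→(s1,x,L)
state=s1 head=-2 tape=_[z]xyxyxzy   (s1,z)→(s1,x,R)
state=s1 head=-1 tape=_x[x]yxyxzy   (s1,x)→(s2,y,L)
state=s2 head=-2 tape=_[x]yyxyxzy   (s2,x)→(s1,x,L)
state=s1 head=-3 tape=[_]xyyxyxzy
No transition is defined for (s1, _); M halts in state s1.

s1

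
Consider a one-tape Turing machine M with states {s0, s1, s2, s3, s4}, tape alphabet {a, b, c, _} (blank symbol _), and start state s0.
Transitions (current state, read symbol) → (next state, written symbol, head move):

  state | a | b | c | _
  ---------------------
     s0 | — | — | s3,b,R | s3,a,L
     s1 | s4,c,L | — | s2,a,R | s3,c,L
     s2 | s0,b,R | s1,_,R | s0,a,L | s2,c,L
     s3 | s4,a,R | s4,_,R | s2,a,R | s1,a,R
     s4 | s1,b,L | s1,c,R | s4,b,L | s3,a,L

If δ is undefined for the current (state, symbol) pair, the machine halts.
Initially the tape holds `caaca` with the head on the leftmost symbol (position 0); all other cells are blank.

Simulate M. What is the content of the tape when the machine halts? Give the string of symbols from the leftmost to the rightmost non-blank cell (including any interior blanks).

a_bbbb

s0 | [c]aaca_   read c → write b, move R, go to s3
s3 | b[a]aca_   read a → write a, move R, go to s4
s4 | ba[a]ca_   read a → write b, move L, go to s1
s1 | b[a]bca_   read a → write c, move L, go to s4
s4 | [b]cbca_   read b → write c, move R, go to s1
s1 | c[c]bca_   read c → write a, move R, go to s2
s2 | ca[b]ca_   read b → write _, move R, go to s1
s1 | ca_[c]a_   read c → write a, move R, go to s2
s2 | ca_a[a]_   read a → write b, move R, go to s0
s0 | ca_ab[_]   read _ → write a, move L, go to s3
s3 | ca_a[b]a   read b → write _, move R, go to s4
s4 | ca_a_[a]   read a → write b, move L, go to s1
s1 | ca_a[_]b   read _ → write c, move L, go to s3
s3 | ca_[a]cb   read a → write a, move R, go to s4
s4 | ca_a[c]b   read c → write b, move L, go to s4
s4 | ca_[a]bb   read a → write b, move L, go to s1
s1 | ca[_]bbb   read _ → write c, move L, go to s3
s3 | c[a]cbbb   read a → write a, move R, go to s4
s4 | ca[c]bbb   read c → write b, move L, go to s4
s4 | c[a]bbbb   read a → write b, move L, go to s1
s1 | [c]bbbbb   read c → write a, move R, go to s2
s2 | a[b]bbbb   read b → write _, move R, go to s1
s1 | a_[b]bbb
The non-blank tape span at halt is a_bbbb.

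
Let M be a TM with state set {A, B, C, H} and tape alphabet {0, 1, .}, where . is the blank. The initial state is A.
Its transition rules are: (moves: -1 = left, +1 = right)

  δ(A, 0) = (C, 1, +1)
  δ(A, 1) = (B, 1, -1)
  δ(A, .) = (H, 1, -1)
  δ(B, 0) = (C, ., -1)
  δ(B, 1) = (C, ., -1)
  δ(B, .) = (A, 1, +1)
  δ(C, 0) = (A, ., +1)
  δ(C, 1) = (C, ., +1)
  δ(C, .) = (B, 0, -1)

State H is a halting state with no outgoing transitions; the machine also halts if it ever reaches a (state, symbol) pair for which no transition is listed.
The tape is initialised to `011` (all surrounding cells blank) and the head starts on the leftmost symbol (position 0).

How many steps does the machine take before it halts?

state=A head=0 tape=[0]11...   (A,0)→(C,1,+1)
state=C head=1 tape=1[1]1...   (C,1)→(C,.,+1)
state=C head=2 tape=1.[1]...   (C,1)→(C,.,+1)
state=C head=3 tape=1..[.]..   (C,.)→(B,0,-1)
state=B head=2 tape=1.[.]0..   (B,.)→(A,1,+1)
state=A head=3 tape=1.1[0]..   (A,0)→(C,1,+1)
state=C head=4 tape=1.11[.].   (C,.)→(B,0,-1)
state=B head=3 tape=1.1[1]0.   (B,1)→(C,.,-1)
state=C head=2 tape=1.[1].0.   (C,1)→(C,.,+1)
state=C head=3 tape=1..[.]0.   (C,.)→(B,0,-1)
state=B head=2 tape=1.[.]00.   (B,.)→(A,1,+1)
state=A head=3 tape=1.1[0]0.   (A,0)→(C,1,+1)
state=C head=4 tape=1.11[0].   (C,0)→(A,.,+1)
state=A head=5 tape=1.11.[.]   (A,.)→(H,1,-1)
state=H head=4 tape=1.11[.]1
M halts after 14 transitions.

14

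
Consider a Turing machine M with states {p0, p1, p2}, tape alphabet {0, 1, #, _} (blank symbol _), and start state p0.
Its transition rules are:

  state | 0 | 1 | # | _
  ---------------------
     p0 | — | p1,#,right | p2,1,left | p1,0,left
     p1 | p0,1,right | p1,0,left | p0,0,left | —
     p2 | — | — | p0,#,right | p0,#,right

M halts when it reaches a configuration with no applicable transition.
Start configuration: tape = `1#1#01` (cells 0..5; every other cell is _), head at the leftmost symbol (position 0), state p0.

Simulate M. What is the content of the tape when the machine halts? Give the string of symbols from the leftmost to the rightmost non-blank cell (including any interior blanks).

##11001

p0 | _[1]#1#01   read 1 → write #, move right, go to p1
p1 | _#[#]1#01   read # → write 0, move left, go to p0
p0 | _[#]01#01   read # → write 1, move left, go to p2
p2 | [_]101#01   read _ → write #, move right, go to p0
p0 | #[1]01#01   read 1 → write #, move right, go to p1
p1 | ##[0]1#01   read 0 → write 1, move right, go to p0
p0 | ##1[1]#01   read 1 → write #, move right, go to p1
p1 | ##1#[#]01   read # → write 0, move left, go to p0
p0 | ##1[#]001   read # → write 1, move left, go to p2
p2 | ##[1]1001
The non-blank tape span at halt is ##11001.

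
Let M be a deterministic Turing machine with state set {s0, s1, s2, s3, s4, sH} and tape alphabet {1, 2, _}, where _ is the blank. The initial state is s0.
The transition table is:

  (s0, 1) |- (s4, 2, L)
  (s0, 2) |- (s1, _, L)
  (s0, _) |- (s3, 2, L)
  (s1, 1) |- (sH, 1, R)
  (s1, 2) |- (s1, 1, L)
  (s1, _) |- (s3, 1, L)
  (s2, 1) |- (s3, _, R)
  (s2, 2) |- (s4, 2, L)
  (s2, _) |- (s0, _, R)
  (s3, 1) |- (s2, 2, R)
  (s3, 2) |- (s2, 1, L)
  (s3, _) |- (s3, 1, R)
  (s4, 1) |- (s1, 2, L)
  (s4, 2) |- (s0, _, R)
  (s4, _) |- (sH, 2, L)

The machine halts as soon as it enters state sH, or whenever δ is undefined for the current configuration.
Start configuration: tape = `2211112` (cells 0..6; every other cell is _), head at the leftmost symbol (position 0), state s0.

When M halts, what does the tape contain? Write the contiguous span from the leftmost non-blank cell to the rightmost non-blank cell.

2_12_222

s0 | __[2]211112   read 2 → write _, move L, go to s1
s1 | _[_]_211112   read _ → write 1, move L, go to s3
s3 | [_]1_211112   read _ → write 1, move R, go to s3
s3 | 1[1]_211112   read 1 → write 2, move R, go to s2
s2 | 12[_]211112   read _ → write _, move R, go to s0
s0 | 12_[2]11112   read 2 → write _, move L, go to s1
s1 | 12[_]_11112   read _ → write 1, move L, go to s3
s3 | 1[2]1_11112   read 2 → write 1, move L, go to s2
s2 | [1]11_11112   read 1 → write _, move R, go to s3
s3 | _[1]1_11112   read 1 → write 2, move R, go to s2
s2 | _2[1]_11112   read 1 → write _, move R, go to s3
s3 | _2_[_]11112   read _ → write 1, move R, go to s3
s3 | _2_1[1]1112   read 1 → write 2, move R, go to s2
s2 | _2_12[1]112   read 1 → write _, move R, go to s3
s3 | _2_12_[1]12   read 1 → write 2, move R, go to s2
s2 | _2_12_2[1]2   read 1 → write _, move R, go to s3
s3 | _2_12_2_[2]   read 2 → write 1, move L, go to s2
s2 | _2_12_2[_]1   read _ → write _, move R, go to s0
s0 | _2_12_2_[1]   read 1 → write 2, move L, go to s4
s4 | _2_12_2[_]2   read _ → write 2, move L, go to sH
sH | _2_12_[2]22
The non-blank tape span at halt is 2_12_222.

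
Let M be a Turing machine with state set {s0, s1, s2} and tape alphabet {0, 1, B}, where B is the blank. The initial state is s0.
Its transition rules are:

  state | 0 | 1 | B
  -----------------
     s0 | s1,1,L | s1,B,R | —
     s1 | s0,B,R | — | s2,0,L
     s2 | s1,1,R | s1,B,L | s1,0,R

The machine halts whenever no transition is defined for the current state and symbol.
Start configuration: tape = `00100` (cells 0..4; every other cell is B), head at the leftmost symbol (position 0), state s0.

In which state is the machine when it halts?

state=s0 head=0 tape=BB[0]0100BB   (s0,0)→(s1,1,L)
state=s1 head=-1 tape=B[B]10100BB   (s1,B)→(s2,0,L)
state=s2 head=-2 tape=[B]010100BB   (s2,B)→(s1,0,R)
state=s1 head=-1 tape=0[0]10100BB   (s1,0)→(s0,B,R)
state=s0 head=0 tape=0B[1]0100BB   (s0,1)→(s1,B,R)
state=s1 head=1 tape=0BB[0]100BB   (s1,0)→(s0,B,R)
state=s0 head=2 tape=0BBB[1]00BB   (s0,1)→(s1,B,R)
state=s1 head=3 tape=0BBBB[0]0BB   (s1,0)→(s0,B,R)
state=s0 head=4 tape=0BBBBB[0]BB   (s0,0)→(s1,1,L)
state=s1 head=3 tape=0BBBB[B]1BB   (s1,B)→(s2,0,L)
state=s2 head=2 tape=0BBB[B]01BB   (s2,B)→(s1,0,R)
state=s1 head=3 tape=0BBB0[0]1BB   (s1,0)→(s0,B,R)
state=s0 head=4 tape=0BBB0B[1]BB   (s0,1)→(s1,B,R)
state=s1 head=5 tape=0BBB0BB[B]B   (s1,B)→(s2,0,L)
state=s2 head=4 tape=0BBB0B[B]0B   (s2,B)→(s1,0,R)
state=s1 head=5 tape=0BBB0B0[0]B   (s1,0)→(s0,B,R)
state=s0 head=6 tape=0BBB0B0B[B]
No transition is defined for (s0, B); M halts in state s0.

s0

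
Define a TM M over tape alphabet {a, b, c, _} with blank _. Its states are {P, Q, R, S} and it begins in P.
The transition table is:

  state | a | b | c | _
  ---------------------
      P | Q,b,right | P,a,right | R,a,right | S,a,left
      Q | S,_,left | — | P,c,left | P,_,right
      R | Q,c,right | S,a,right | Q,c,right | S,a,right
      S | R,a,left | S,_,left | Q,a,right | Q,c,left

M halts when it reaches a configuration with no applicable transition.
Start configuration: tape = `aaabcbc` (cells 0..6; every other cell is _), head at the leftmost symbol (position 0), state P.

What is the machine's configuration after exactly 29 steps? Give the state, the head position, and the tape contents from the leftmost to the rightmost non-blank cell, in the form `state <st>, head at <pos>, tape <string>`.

state Q, head at -1, tape aa__cabcbc

state=P head=0 tape=____[a]aabcbc   (P,a)→(Q,b,right)
state=Q head=1 tape=____b[a]abcbc   (Q,a)→(S,_,left)
state=S head=0 tape=____[b]_abcbc   (S,b)→(S,_,left)
state=S head=-1 tape=___[_]__abcbc   (S,_)→(Q,c,left)
state=Q head=-2 tape=__[_]c__abcbc   (Q,_)→(P,_,right)
state=P head=-1 tape=___[c]__abcbc   (P,c)→(R,a,right)
state=R head=0 tape=___a[_]_abcbc   (R,_)→(S,a,right)
state=S head=1 tape=___aa[_]abcbc   (S,_)→(Q,c,left)
state=Q head=0 tape=___a[a]cabcbc   (Q,a)→(S,_,left)
state=S head=-1 tape=___[a]_cabcbc   (S,a)→(R,a,left)
state=R head=-2 tape=__[_]a_cabcbc   (R,_)→(S,a,right)
state=S head=-1 tape=__a[a]_cabcbc   (S,a)→(R,a,left)
state=R head=-2 tape=__[a]a_cabcbc   (R,a)→(Q,c,right)
state=Q head=-1 tape=__c[a]_cabcbc   (Q,a)→(S,_,left)
state=S head=-2 tape=__[c]__cabcbc   (S,c)→(Q,a,right)
state=Q head=-1 tape=__a[_]_cabcbc   (Q,_)→(P,_,right)
state=P head=0 tape=__a_[_]cabcbc   (P,_)→(S,a,left)
state=S head=-1 tape=__a[_]acabcbc   (S,_)→(Q,c,left)
state=Q head=-2 tape=__[a]cacabcbc   (Q,a)→(S,_,left)
state=S head=-3 tape=_[_]_cacabcbc   (S,_)→(Q,c,left)
state=Q head=-4 tape=[_]c_cacabcbc   (Q,_)→(P,_,right)
state=P head=-3 tape=_[c]_cacabcbc   (P,c)→(R,a,right)
state=R head=-2 tape=_a[_]cacabcbc   (R,_)→(S,a,right)
state=S head=-1 tape=_aa[c]acabcbc   (S,c)→(Q,a,right)
state=Q head=0 tape=_aaa[a]cabcbc   (Q,a)→(S,_,left)
state=S head=-1 tape=_aa[a]_cabcbc   (S,a)→(R,a,left)
state=R head=-2 tape=_a[a]a_cabcbc   (R,a)→(Q,c,right)
state=Q head=-1 tape=_ac[a]_cabcbc   (Q,a)→(S,_,left)
state=S head=-2 tape=_a[c]__cabcbc   (S,c)→(Q,a,right)
state=Q head=-1 tape=_aa[_]_cabcbc
After 29 steps: state Q, head at -1, tape aa__cabcbc.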